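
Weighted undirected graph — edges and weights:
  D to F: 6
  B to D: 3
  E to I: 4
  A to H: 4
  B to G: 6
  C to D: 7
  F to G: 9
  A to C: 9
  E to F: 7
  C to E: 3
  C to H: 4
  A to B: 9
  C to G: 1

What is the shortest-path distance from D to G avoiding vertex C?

Routes from D to G avoiding C:
D -> B -> G: 3 + 6 = 9
D -> F -> G: 6 + 9 = 15
Shortest: 9.

9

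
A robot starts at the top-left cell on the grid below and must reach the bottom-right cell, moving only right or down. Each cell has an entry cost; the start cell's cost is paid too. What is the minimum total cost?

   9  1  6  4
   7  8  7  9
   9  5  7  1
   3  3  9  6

Take [0,0] -> [0,1] -> [0,2] -> [0,3] -> [1,3] -> [2,3] -> [3,3] for a total of 9 + 1 + 6 + 4 + 9 + 1 + 6 = 36.

36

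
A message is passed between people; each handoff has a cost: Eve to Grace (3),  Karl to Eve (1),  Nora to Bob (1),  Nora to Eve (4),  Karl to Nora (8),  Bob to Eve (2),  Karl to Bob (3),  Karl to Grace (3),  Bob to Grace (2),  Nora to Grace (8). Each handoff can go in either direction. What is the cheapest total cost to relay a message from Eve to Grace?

3

A few of the Eve→Grace routes:
Eve-Karl-Grace: 1 + 3 = 4
Eve-Karl-Bob-Grace: 1 + 3 + 2 = 6
Eve-Grace: 3
Eve-Nora-Bob-Grace: 4 + 1 + 2 = 7
Eve-Bob-Grace: 2 + 2 = 4
Best route has total 3.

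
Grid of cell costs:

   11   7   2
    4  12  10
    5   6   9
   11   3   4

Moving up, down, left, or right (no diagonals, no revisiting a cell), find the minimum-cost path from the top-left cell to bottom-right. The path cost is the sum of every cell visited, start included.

33

Best path: [0,0] [1,0] [2,0] [2,1] [3,1] [3,2]
Cost: 11 + 4 + 5 + 6 + 3 + 4 = 33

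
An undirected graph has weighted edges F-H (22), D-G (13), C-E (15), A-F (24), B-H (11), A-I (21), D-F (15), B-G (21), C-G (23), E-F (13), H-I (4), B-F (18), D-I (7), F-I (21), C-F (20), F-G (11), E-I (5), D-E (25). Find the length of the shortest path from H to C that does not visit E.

Comparing a few candidate routes:
H → I → D → F → C: 4 + 7 + 15 + 20 = 46
H → F → C: 22 + 20 = 42
H → I → F → C: 4 + 21 + 20 = 45
The minimum is 42.

42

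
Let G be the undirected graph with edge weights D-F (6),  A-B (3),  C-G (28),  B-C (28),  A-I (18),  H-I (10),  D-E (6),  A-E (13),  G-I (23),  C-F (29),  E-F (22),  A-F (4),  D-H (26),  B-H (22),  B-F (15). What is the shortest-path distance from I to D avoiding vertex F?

Checking several routes:
I → H → D: 10 + 26 = 36
I → A → B → H → D: 18 + 3 + 22 + 26 = 69
I → A → E → D: 18 + 13 + 6 = 37
I → H → B → A → E → D: 10 + 22 + 3 + 13 + 6 = 54
Best route has total 36.

36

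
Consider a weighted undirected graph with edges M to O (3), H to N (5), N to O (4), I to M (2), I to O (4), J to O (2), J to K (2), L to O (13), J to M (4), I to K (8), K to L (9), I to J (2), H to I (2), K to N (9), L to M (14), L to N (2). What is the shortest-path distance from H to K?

6

A few of the H→K routes:
H - I - M - O - J - K: 2 + 2 + 3 + 2 + 2 = 11
H - I - J - K: 2 + 2 + 2 = 6
H - I - K: 2 + 8 = 10
H - I - O - J - K: 2 + 4 + 2 + 2 = 10
H - I - M - J - K: 2 + 2 + 4 + 2 = 10
Best route has total 6.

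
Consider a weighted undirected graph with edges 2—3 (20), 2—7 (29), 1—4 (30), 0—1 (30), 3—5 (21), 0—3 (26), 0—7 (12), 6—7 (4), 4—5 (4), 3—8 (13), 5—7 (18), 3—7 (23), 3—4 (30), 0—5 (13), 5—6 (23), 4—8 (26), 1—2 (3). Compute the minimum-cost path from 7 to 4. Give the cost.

Checking several routes:
7→5→4: 18 + 4 = 22
7→6→5→4: 4 + 23 + 4 = 31
7→0→5→4: 12 + 13 + 4 = 29
Best route has total 22.

22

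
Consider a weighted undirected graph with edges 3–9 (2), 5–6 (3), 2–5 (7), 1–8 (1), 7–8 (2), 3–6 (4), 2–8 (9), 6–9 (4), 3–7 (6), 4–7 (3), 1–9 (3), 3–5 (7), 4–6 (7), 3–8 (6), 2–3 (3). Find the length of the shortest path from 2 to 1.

A few of the 2→1 routes:
2-8-1: 9 + 1 = 10
2-3-8-1: 3 + 6 + 1 = 10
2-3-9-1: 3 + 2 + 3 = 8
2-3-7-8-1: 3 + 6 + 2 + 1 = 12
2-3-6-9-1: 3 + 4 + 4 + 3 = 14
Shortest: 8.

8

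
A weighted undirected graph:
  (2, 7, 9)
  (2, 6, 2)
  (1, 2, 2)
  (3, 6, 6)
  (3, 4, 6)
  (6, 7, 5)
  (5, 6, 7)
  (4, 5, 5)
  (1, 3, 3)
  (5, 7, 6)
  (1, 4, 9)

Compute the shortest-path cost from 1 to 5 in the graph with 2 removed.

Checking several routes:
1 - 3 - 6 - 7 - 5: 3 + 6 + 5 + 6 = 20
1 - 3 - 6 - 5: 3 + 6 + 7 = 16
1 - 4 - 5: 9 + 5 = 14
1 - 3 - 4 - 5: 3 + 6 + 5 = 14
Best route has total 14.

14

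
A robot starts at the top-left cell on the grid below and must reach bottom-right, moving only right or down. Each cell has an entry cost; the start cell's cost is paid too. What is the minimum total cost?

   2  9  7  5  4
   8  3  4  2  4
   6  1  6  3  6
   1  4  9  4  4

Best path: r0c0 r1c0 r1c1 r1c2 r1c3 r2c3 r3c3 r3c4
Cost: 2 + 8 + 3 + 4 + 2 + 3 + 4 + 4 = 30

30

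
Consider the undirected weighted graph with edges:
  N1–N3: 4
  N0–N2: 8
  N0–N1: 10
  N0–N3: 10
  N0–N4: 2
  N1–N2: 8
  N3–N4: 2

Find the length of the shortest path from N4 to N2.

Checking several routes:
N4 → N0 → N1 → N2: 2 + 10 + 8 = 20
N4 → N0 → N2: 2 + 8 = 10
N4 → N3 → N0 → N2: 2 + 10 + 8 = 20
N4 → N3 → N1 → N2: 2 + 4 + 8 = 14
N4 → N0 → N3 → N1 → N2: 2 + 10 + 4 + 8 = 24
The minimum is 10.

10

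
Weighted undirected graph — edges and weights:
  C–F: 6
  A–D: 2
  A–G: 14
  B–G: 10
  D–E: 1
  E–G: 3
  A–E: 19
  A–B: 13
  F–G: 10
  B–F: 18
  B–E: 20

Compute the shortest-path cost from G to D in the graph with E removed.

16

Routes from G to D avoiding E:
G→F→B→A→D: 10 + 18 + 13 + 2 = 43
G→A→D: 14 + 2 = 16
G→B→A→D: 10 + 13 + 2 = 25
Shortest: 16.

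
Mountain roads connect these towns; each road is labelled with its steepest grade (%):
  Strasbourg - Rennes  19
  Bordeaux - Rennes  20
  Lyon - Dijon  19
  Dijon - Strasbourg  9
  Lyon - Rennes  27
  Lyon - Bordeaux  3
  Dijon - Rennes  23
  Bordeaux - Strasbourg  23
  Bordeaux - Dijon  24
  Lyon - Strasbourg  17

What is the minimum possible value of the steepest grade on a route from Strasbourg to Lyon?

17

Comparing a few candidate routes:
Strasbourg - Dijon - Lyon: max(9, 19) = 19
Strasbourg - Lyon: max(17) = 17
Strasbourg - Bordeaux - Rennes - Dijon - Lyon: max(23, 20, 23, 19) = 23
Strasbourg - Rennes - Bordeaux - Lyon: max(19, 20, 3) = 20
Strasbourg - Dijon - Rennes - Bordeaux - Lyon: max(9, 23, 20, 3) = 23
Smallest bottleneck: 17%.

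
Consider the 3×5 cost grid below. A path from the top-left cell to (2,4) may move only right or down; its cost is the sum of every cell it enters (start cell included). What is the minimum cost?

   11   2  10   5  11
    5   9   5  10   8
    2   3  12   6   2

Take [0,0] [1,0] [2,0] [2,1] [2,2] [2,3] [2,4] for a total of 11 + 5 + 2 + 3 + 12 + 6 + 2 = 41.

41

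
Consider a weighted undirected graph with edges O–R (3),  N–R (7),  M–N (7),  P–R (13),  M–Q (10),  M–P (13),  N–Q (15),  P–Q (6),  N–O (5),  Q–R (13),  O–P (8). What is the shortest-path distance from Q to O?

A few of the Q→O routes:
Q→P→O: 6 + 8 = 14
Q→R→O: 13 + 3 = 16
Q→N→O: 15 + 5 = 20
Shortest: 14.

14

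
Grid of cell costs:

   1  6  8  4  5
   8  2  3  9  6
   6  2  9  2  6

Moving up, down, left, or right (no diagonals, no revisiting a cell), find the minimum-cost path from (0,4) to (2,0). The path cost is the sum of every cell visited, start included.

One optimal route is [0,4] -> [0,3] -> [0,2] -> [1,2] -> [1,1] -> [2,1] -> [2,0].
Its cost is 5 + 4 + 8 + 3 + 2 + 2 + 6 = 30.

30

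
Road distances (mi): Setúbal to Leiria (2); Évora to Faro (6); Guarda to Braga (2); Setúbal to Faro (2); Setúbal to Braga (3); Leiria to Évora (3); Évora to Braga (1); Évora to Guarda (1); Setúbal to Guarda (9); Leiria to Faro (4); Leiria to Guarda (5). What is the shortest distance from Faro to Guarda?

7

Checking several routes:
Faro → Setúbal → Braga → Guarda: 2 + 3 + 2 = 7
Faro → Setúbal → Leiria → Évora → Guarda: 2 + 2 + 3 + 1 = 8
Faro → Setúbal → Braga → Évora → Guarda: 2 + 3 + 1 + 1 = 7
Faro → Leiria → Évora → Guarda: 4 + 3 + 1 = 8
Faro → Évora → Guarda: 6 + 1 = 7
Shortest: 7 mi.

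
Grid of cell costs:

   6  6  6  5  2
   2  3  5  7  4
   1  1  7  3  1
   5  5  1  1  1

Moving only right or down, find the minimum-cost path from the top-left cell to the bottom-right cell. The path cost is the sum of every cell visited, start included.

18

Best path: (0,0) → (1,0) → (2,0) → (2,1) → (3,1) → (3,2) → (3,3) → (3,4)
Cost: 6 + 2 + 1 + 1 + 5 + 1 + 1 + 1 = 18
For comparison, the top-then-right route costs 31.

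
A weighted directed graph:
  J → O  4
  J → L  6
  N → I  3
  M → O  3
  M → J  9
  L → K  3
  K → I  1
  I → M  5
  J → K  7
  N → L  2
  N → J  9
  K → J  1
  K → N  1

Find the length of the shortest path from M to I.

Routes from M to I:
M-J-K-N-I: 9 + 7 + 1 + 3 = 20
M-J-L-K-I: 9 + 6 + 3 + 1 = 19
M-J-K-I: 9 + 7 + 1 = 17
M-J-L-K-N-I: 9 + 6 + 3 + 1 + 3 = 22
The minimum is 17.

17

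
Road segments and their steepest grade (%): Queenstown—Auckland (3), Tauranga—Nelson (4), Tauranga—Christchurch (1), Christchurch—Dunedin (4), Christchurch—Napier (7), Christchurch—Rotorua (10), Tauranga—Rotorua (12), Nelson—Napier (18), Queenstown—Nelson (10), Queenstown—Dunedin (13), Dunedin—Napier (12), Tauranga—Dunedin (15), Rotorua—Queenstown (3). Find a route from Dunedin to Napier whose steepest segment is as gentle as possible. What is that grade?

Checking several routes:
Dunedin→Christchurch→Napier: max(4, 7) = 7
Dunedin→Napier: max(12) = 12
Dunedin→Queenstown→Rotorua→Tauranga→Christchurch→Napier: max(13, 3, 12, 1, 7) = 13
Dunedin→Queenstown→Nelson→Tauranga→Christchurch→Napier: max(13, 10, 4, 1, 7) = 13
Dunedin→Queenstown→Rotorua→Christchurch→Napier: max(13, 3, 10, 7) = 13
The minimum achievable maximum is 7%.

7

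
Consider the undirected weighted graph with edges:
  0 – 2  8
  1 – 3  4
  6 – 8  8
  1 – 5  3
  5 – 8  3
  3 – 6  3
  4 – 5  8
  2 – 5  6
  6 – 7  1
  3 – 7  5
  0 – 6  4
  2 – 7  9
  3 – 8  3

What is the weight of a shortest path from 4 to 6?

17

Comparing a few candidate routes:
4 - 5 - 8 - 6: 8 + 3 + 8 = 19
4 - 5 - 1 - 3 - 7 - 6: 8 + 3 + 4 + 5 + 1 = 21
4 - 5 - 1 - 3 - 6: 8 + 3 + 4 + 3 = 18
4 - 5 - 8 - 3 - 6: 8 + 3 + 3 + 3 = 17
4 - 5 - 8 - 3 - 7 - 6: 8 + 3 + 3 + 5 + 1 = 20
Best route has total 17.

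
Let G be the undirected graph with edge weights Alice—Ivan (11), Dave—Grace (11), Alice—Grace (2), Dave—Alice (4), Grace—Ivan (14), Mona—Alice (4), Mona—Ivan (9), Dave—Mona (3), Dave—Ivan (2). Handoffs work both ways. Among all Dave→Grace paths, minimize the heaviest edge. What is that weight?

A few of the Dave→Grace routes:
Dave-Ivan-Alice-Grace: max(2, 11, 2) = 11
Dave-Grace: max(11) = 11
Dave-Mona-Alice-Grace: max(3, 4, 2) = 4
Dave-Ivan-Mona-Alice-Grace: max(2, 9, 4, 2) = 9
Dave-Mona-Ivan-Alice-Grace: max(3, 9, 11, 2) = 11
Dave-Alice-Grace: max(4, 2) = 4
The minimum achievable maximum is 4.

4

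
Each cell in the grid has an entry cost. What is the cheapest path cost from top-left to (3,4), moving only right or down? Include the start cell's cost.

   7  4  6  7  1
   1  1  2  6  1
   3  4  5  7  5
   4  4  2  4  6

28

Best path: r0c0 -> r1c0 -> r1c1 -> r1c2 -> r2c2 -> r3c2 -> r3c3 -> r3c4
Cost: 7 + 1 + 1 + 2 + 5 + 2 + 4 + 6 = 28
For comparison, the top-then-right route costs 37.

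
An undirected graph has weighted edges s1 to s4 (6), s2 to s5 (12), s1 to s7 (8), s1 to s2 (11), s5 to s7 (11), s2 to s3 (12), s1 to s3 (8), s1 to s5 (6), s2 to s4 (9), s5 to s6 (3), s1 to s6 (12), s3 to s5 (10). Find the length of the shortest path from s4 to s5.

12

Checking several routes:
s4-s2-s5: 9 + 12 = 21
s4-s1-s5: 6 + 6 = 12
s4-s1-s6-s5: 6 + 12 + 3 = 21
Shortest: 12.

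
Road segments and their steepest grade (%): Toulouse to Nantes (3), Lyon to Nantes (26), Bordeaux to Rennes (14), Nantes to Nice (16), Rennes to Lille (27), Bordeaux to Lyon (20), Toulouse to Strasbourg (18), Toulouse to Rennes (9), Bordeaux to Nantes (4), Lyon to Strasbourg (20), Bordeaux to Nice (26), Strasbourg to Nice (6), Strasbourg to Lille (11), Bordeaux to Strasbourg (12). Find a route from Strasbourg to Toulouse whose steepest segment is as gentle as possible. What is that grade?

12

A few of the Strasbourg→Toulouse routes:
Strasbourg-Bordeaux-Rennes-Toulouse: max(12, 14, 9) = 14
Strasbourg-Nice-Nantes-Bordeaux-Rennes-Toulouse: max(6, 16, 4, 14, 9) = 16
Strasbourg-Bordeaux-Nantes-Toulouse: max(12, 4, 3) = 12
The minimum achievable maximum is 12%.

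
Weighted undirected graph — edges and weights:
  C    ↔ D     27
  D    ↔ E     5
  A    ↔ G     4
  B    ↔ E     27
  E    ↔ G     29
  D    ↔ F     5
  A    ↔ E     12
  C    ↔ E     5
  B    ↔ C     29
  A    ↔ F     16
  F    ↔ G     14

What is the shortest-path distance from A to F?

Checking several routes:
A → F: 16
A → G → E → D → F: 4 + 29 + 5 + 5 = 43
A → E → D → F: 12 + 5 + 5 = 22
A → G → F: 4 + 14 = 18
Best route has total 16.

16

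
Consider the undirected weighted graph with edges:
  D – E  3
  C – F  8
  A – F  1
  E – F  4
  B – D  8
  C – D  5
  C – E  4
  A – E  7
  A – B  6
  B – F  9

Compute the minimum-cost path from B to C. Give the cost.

Some routes from B to C:
B-F-C: 9 + 8 = 17
B-A-F-E-C: 6 + 1 + 4 + 4 = 15
B-D-E-C: 8 + 3 + 4 = 15
B-A-E-C: 6 + 7 + 4 = 17
B-A-F-C: 6 + 1 + 8 = 15
B-D-C: 8 + 5 = 13
Shortest: 13.

13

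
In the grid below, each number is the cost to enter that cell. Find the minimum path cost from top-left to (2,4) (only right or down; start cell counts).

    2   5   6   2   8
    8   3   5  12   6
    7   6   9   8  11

40

Take (0,0) → (0,1) → (0,2) → (0,3) → (0,4) → (1,4) → (2,4) for a total of 2 + 5 + 6 + 2 + 8 + 6 + 11 = 40.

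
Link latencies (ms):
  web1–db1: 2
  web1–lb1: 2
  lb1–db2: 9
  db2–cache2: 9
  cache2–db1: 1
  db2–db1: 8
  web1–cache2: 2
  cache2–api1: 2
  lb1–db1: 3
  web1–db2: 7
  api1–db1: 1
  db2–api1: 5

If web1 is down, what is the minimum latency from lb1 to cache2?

4

A few of the lb1→cache2 routes:
lb1→db1→api1→cache2: 3 + 1 + 2 = 6
lb1→db1→cache2: 3 + 1 = 4
lb1→db1→db2→api1→cache2: 3 + 8 + 5 + 2 = 18
lb1→db1→api1→db2→cache2: 3 + 1 + 5 + 9 = 18
lb1→db2→api1→db1→cache2: 9 + 5 + 1 + 1 = 16
lb1→db2→api1→cache2: 9 + 5 + 2 = 16
Best route has total 4 ms.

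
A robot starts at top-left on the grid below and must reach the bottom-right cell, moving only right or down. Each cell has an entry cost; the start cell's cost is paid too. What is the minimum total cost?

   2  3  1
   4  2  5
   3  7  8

19

Take r0c0→r0c1→r0c2→r1c2→r2c2 for a total of 2 + 3 + 1 + 5 + 8 = 19.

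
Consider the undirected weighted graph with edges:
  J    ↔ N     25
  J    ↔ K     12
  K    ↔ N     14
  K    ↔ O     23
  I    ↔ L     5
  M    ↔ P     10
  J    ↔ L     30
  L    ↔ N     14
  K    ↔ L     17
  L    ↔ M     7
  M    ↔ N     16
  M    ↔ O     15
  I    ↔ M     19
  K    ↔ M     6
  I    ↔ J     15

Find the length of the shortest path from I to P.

22

Checking several routes:
I → M → P: 19 + 10 = 29
I → L → M → P: 5 + 7 + 10 = 22
I → L → K → M → P: 5 + 17 + 6 + 10 = 38
I → J → K → M → P: 15 + 12 + 6 + 10 = 43
The minimum is 22.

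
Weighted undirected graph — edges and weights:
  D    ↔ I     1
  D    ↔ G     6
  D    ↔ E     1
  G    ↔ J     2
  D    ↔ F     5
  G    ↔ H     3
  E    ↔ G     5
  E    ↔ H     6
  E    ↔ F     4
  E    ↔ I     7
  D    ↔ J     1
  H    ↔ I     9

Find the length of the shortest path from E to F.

Comparing a few candidate routes:
E-G-D-F: 5 + 6 + 5 = 16
E-F: 4
E-I-D-F: 7 + 1 + 5 = 13
E-D-F: 1 + 5 = 6
E-H-G-J-D-F: 6 + 3 + 2 + 1 + 5 = 17
E-G-J-D-F: 5 + 2 + 1 + 5 = 13
Best route has total 4.

4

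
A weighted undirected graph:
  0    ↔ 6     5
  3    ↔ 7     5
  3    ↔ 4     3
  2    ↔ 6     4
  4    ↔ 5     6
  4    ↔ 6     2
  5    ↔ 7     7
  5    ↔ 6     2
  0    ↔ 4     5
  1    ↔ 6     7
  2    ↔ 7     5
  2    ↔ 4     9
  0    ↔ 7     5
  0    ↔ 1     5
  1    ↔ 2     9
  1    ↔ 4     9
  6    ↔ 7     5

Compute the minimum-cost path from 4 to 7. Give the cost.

7

Comparing a few candidate routes:
4-0-7: 5 + 5 = 10
4-3-7: 3 + 5 = 8
4-6-2-7: 2 + 4 + 5 = 11
4-6-5-7: 2 + 2 + 7 = 11
4-6-7: 2 + 5 = 7
The minimum is 7.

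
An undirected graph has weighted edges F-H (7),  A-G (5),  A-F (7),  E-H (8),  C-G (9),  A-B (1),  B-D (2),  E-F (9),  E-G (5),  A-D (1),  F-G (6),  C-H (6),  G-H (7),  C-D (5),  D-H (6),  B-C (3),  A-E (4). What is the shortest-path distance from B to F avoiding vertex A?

15

A few of the B→F routes:
B - D - H - F: 2 + 6 + 7 = 15
B - C - H - F: 3 + 6 + 7 = 16
B - C - G - F: 3 + 9 + 6 = 18
Best route has total 15.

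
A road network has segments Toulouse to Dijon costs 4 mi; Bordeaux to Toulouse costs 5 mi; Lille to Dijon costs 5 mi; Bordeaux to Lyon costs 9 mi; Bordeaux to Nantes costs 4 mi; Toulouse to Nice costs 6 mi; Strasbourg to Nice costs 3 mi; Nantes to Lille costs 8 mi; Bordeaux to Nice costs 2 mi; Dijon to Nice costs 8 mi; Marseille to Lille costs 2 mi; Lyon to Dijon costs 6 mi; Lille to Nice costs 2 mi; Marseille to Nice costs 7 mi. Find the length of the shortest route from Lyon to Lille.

11

Checking several routes:
Lyon→Dijon→Lille: 6 + 5 = 11
Lyon→Dijon→Toulouse→Nice→Lille: 6 + 4 + 6 + 2 = 18
Lyon→Bordeaux→Nice→Lille: 9 + 2 + 2 = 13
Lyon→Dijon→Nice→Lille: 6 + 8 + 2 = 16
Lyon→Bordeaux→Nice→Marseille→Lille: 9 + 2 + 7 + 2 = 20
Lyon→Dijon→Toulouse→Bordeaux→Nice→Lille: 6 + 4 + 5 + 2 + 2 = 19
The minimum is 11 mi.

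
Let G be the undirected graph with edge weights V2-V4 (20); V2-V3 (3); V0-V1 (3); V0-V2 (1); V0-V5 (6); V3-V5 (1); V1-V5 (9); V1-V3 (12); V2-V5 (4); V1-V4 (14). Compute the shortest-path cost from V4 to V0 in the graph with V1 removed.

Candidate routes:
V4-V2-V0: 20 + 1 = 21
V4-V2-V5-V0: 20 + 4 + 6 = 30
V4-V2-V3-V5-V0: 20 + 3 + 1 + 6 = 30
Best route has total 21.

21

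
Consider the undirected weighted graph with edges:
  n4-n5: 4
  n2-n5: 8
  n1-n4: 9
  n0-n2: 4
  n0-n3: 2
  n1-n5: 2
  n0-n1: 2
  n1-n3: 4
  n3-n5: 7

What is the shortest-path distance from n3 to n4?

Some routes from n3 to n4:
n3 - n1 - n5 - n4: 4 + 2 + 4 = 10
n3 - n0 - n1 - n4: 2 + 2 + 9 = 13
n3 - n5 - n1 - n4: 7 + 2 + 9 = 18
n3 - n5 - n4: 7 + 4 = 11
n3 - n0 - n1 - n5 - n4: 2 + 2 + 2 + 4 = 10
n3 - n1 - n4: 4 + 9 = 13
Best route has total 10.

10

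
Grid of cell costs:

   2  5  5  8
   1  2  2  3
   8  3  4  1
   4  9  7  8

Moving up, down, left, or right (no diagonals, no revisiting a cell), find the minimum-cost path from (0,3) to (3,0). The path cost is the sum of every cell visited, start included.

Take [0,3]→[1,3]→[1,2]→[1,1]→[1,0]→[2,0]→[3,0] for a total of 8 + 3 + 2 + 2 + 1 + 8 + 4 = 28.

28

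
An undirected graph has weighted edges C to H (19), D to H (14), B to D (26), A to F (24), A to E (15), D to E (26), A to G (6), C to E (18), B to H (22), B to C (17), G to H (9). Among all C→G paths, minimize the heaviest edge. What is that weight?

Some routes from C to G:
C→B→H→G: max(17, 22, 9) = 22
C→E→A→G: max(18, 15, 6) = 18
C→H→G: max(19, 9) = 19
The minimum achievable maximum is 18.

18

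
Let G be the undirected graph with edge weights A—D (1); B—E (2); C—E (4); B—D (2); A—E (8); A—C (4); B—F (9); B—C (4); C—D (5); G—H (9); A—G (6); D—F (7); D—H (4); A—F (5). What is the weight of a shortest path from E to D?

Checking several routes:
E -> C -> D: 4 + 5 = 9
E -> C -> A -> D: 4 + 4 + 1 = 9
E -> B -> D: 2 + 2 = 4
Shortest: 4.

4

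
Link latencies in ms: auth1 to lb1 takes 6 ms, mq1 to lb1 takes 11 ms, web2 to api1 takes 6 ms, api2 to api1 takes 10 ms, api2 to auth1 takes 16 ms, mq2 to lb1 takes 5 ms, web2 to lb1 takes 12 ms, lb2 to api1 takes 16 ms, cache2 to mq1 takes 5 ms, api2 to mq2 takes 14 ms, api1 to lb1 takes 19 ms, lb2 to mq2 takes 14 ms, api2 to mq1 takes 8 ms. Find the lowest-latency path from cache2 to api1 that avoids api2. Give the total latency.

Routes from cache2 to api1 avoiding api2:
cache2 -> mq1 -> lb1 -> web2 -> api1: 5 + 11 + 12 + 6 = 34
cache2 -> mq1 -> lb1 -> mq2 -> lb2 -> api1: 5 + 11 + 5 + 14 + 16 = 51
cache2 -> mq1 -> lb1 -> api1: 5 + 11 + 19 = 35
Shortest: 34 ms.

34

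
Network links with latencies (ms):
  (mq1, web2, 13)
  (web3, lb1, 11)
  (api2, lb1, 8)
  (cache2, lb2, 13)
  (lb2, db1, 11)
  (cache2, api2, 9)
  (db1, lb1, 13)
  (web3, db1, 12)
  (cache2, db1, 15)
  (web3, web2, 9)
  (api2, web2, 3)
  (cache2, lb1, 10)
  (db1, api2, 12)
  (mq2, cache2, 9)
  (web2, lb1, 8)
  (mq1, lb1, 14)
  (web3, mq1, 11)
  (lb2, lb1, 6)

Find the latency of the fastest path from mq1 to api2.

Comparing a few candidate routes:
mq1-web3-web2-api2: 11 + 9 + 3 = 23
mq1-web2-api2: 13 + 3 = 16
mq1-lb1-web2-api2: 14 + 8 + 3 = 25
mq1-web3-lb1-api2: 11 + 11 + 8 = 30
mq1-web2-lb1-api2: 13 + 8 + 8 = 29
mq1-lb1-api2: 14 + 8 = 22
Shortest: 16 ms.

16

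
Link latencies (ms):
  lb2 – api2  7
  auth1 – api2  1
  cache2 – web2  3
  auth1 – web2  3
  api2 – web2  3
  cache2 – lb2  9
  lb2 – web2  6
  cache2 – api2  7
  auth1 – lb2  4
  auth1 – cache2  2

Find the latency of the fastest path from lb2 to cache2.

A few of the lb2→cache2 routes:
lb2 - auth1 - cache2: 4 + 2 = 6
lb2 - web2 - cache2: 6 + 3 = 9
lb2 - cache2: 9
Shortest: 6 ms.

6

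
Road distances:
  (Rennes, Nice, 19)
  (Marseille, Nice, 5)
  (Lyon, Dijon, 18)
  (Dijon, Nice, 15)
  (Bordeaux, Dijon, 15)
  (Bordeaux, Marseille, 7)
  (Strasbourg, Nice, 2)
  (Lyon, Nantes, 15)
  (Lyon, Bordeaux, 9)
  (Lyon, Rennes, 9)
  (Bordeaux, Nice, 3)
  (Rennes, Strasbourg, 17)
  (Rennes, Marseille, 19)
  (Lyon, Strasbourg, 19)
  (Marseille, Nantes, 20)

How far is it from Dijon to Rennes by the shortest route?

Checking several routes:
Dijon - Nice - Rennes: 15 + 19 = 34
Dijon - Bordeaux - Lyon - Rennes: 15 + 9 + 9 = 33
Dijon - Lyon - Rennes: 18 + 9 = 27
Dijon - Nice - Strasbourg - Rennes: 15 + 2 + 17 = 34
The minimum is 27.

27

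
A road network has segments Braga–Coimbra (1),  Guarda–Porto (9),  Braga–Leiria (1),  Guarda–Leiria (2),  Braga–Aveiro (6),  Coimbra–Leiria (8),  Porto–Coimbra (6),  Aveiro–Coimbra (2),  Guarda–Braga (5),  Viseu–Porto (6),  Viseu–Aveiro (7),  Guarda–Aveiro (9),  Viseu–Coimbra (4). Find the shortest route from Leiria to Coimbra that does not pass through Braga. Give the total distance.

Comparing a few candidate routes:
Leiria → Guarda → Aveiro → Coimbra: 2 + 9 + 2 = 13
Leiria → Coimbra: 8
Leiria → Guarda → Aveiro → Viseu → Coimbra: 2 + 9 + 7 + 4 = 22
Leiria → Guarda → Porto → Coimbra: 2 + 9 + 6 = 17
Leiria → Guarda → Porto → Viseu → Coimbra: 2 + 9 + 6 + 4 = 21
Best route has total 8 km.

8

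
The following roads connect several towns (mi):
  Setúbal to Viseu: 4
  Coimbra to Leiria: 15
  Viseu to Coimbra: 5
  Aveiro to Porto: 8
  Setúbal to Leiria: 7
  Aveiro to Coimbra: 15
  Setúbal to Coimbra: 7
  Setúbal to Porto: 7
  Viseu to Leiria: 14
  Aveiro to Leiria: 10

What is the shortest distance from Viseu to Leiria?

Comparing a few candidate routes:
Viseu - Coimbra - Leiria: 5 + 15 = 20
Viseu - Coimbra - Setúbal - Leiria: 5 + 7 + 7 = 19
Viseu - Setúbal - Leiria: 4 + 7 = 11
Viseu - Leiria: 14
Viseu - Setúbal - Coimbra - Leiria: 4 + 7 + 15 = 26
Shortest: 11 mi.

11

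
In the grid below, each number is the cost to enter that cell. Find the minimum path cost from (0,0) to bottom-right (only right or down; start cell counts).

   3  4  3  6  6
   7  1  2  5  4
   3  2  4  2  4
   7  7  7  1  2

Cheapest: r0c0 -> r0c1 -> r1c1 -> r1c2 -> r2c2 -> r2c3 -> r3c3 -> r3c4
  3 + 4 + 1 + 2 + 4 + 2 + 1 + 2 = 19

19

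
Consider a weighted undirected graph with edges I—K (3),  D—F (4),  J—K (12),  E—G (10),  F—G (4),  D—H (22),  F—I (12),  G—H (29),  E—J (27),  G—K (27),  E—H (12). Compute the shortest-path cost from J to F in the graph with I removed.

41

Comparing a few candidate routes:
J - E - G - F: 27 + 10 + 4 = 41
J - E - H - D - F: 27 + 12 + 22 + 4 = 65
J - K - G - F: 12 + 27 + 4 = 43
Shortest: 41.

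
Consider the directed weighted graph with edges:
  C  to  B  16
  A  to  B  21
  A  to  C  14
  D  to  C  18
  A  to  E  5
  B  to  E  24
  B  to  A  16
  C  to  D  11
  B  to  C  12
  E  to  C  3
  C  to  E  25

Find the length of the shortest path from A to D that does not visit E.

Paths from A to D avoiding E:
A -> B -> C -> D: 21 + 12 + 11 = 44
A -> C -> D: 14 + 11 = 25
Shortest: 25.

25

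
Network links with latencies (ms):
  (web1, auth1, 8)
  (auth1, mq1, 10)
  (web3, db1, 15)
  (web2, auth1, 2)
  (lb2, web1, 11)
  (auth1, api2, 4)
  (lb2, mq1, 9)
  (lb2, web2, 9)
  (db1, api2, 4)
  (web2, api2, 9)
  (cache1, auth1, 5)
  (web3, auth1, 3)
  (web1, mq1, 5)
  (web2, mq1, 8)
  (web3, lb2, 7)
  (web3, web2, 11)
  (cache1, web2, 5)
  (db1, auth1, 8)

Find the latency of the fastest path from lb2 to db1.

18

A few of the lb2→db1 routes:
lb2-web3-auth1-api2-db1: 7 + 3 + 4 + 4 = 18
lb2-web2-auth1-db1: 9 + 2 + 8 = 19
lb2-web3-auth1-db1: 7 + 3 + 8 = 18
The minimum is 18 ms.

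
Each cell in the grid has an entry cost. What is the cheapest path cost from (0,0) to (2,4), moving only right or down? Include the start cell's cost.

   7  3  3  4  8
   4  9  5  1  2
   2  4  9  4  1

21

Path r0c0 -> r0c1 -> r0c2 -> r0c3 -> r1c3 -> r1c4 -> r2c4: 7 + 3 + 3 + 4 + 1 + 2 + 1 = 21.
For comparison, the top-then-right route costs 28.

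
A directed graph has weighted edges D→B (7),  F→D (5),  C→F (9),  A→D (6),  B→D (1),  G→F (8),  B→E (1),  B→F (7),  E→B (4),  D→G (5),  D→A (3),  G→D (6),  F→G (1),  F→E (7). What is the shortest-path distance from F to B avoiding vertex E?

12

Paths from F to B avoiding E:
F -> G -> D -> B: 1 + 6 + 7 = 14
F -> D -> B: 5 + 7 = 12
Shortest: 12.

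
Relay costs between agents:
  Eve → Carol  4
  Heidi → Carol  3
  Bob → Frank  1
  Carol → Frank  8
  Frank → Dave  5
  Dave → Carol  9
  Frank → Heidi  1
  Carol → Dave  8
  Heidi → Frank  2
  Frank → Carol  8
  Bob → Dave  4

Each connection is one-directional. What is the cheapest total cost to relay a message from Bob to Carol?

Candidate routes:
Bob - Dave - Carol: 4 + 9 = 13
Bob - Frank - Dave - Carol: 1 + 5 + 9 = 15
Bob - Frank - Heidi - Carol: 1 + 1 + 3 = 5
Bob - Frank - Carol: 1 + 8 = 9
The minimum is 5.

5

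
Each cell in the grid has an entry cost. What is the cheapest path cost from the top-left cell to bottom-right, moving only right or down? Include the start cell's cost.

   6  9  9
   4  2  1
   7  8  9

22

Cheapest: [0,0] -> [1,0] -> [1,1] -> [1,2] -> [2,2]
  6 + 4 + 2 + 1 + 9 = 22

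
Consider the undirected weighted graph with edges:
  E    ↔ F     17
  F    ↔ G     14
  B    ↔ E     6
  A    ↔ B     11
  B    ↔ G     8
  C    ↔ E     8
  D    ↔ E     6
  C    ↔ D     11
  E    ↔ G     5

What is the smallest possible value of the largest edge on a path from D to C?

Candidate routes:
D-C: max(11) = 11
D-E-C: max(6, 8) = 8
Smallest bottleneck: 8.

8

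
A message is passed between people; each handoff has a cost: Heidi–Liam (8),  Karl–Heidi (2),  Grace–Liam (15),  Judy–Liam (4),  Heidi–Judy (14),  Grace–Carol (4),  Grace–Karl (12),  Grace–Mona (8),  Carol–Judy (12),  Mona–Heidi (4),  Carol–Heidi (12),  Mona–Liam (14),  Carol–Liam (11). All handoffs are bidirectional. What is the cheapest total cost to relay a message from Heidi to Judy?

12

Some routes from Heidi to Judy:
Heidi → Liam → Judy: 8 + 4 = 12
Heidi → Carol → Judy: 12 + 12 = 24
Heidi → Judy: 14
Heidi → Mona → Liam → Judy: 4 + 14 + 4 = 22
Heidi → Carol → Liam → Judy: 12 + 11 + 4 = 27
The minimum is 12.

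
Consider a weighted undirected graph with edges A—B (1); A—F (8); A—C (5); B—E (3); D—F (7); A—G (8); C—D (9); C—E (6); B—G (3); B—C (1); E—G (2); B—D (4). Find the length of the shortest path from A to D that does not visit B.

Paths from A to D avoiding B:
A -> F -> D: 8 + 7 = 15
A -> G -> E -> C -> D: 8 + 2 + 6 + 9 = 25
A -> C -> D: 5 + 9 = 14
The minimum is 14.

14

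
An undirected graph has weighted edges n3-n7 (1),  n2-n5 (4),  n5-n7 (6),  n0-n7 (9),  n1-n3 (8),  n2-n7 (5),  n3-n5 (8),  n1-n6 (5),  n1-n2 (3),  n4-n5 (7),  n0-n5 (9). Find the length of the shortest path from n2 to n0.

13

Checking several routes:
n2-n5-n0: 4 + 9 = 13
n2-n7-n5-n0: 5 + 6 + 9 = 20
n2-n7-n0: 5 + 9 = 14
n2-n5-n7-n0: 4 + 6 + 9 = 19
Best route has total 13.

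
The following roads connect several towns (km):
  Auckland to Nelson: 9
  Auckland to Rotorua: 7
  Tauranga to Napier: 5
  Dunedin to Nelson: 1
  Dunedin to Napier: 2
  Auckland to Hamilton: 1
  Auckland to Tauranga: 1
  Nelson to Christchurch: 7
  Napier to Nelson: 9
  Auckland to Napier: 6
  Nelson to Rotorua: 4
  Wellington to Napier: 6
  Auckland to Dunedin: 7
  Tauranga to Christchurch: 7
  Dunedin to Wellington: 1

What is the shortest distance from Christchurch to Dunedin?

8

A few of the Christchurch→Dunedin routes:
Christchurch -> Nelson -> Napier -> Dunedin: 7 + 9 + 2 = 18
Christchurch -> Tauranga -> Auckland -> Napier -> Dunedin: 7 + 1 + 6 + 2 = 16
Christchurch -> Tauranga -> Napier -> Dunedin: 7 + 5 + 2 = 14
Christchurch -> Tauranga -> Auckland -> Dunedin: 7 + 1 + 7 = 15
Christchurch -> Tauranga -> Auckland -> Nelson -> Dunedin: 7 + 1 + 9 + 1 = 18
Christchurch -> Nelson -> Dunedin: 7 + 1 = 8
Shortest: 8 km.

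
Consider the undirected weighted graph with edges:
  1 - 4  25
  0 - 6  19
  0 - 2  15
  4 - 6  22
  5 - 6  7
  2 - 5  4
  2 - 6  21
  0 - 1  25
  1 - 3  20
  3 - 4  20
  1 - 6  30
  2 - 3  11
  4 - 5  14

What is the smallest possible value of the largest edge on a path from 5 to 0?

Some routes from 5 to 0:
5 -> 2 -> 0: max(4, 15) = 15
5 -> 6 -> 0: max(7, 19) = 19
5 -> 4 -> 3 -> 2 -> 0: max(14, 20, 11, 15) = 20
5 -> 6 -> 2 -> 0: max(7, 21, 15) = 21
5 -> 4 -> 3 -> 2 -> 6 -> 0: max(14, 20, 11, 21, 19) = 21
The minimum achievable maximum is 15.

15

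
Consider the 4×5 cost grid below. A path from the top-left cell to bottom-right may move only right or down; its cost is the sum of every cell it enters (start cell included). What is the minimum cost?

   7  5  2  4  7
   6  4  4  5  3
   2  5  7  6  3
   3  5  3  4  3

Path [0,0] → [0,1] → [0,2] → [0,3] → [1,3] → [1,4] → [2,4] → [3,4]: 7 + 5 + 2 + 4 + 5 + 3 + 3 + 3 = 32.
For comparison, the top-then-right route costs 34.

32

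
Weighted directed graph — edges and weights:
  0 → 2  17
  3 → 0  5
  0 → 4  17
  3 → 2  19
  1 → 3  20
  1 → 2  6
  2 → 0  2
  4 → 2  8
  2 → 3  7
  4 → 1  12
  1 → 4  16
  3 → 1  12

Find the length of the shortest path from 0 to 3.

Paths from 0 to 3:
0 → 4 → 2 → 3: 17 + 8 + 7 = 32
0 → 2 → 3: 17 + 7 = 24
0 → 4 → 1 → 3: 17 + 12 + 20 = 49
0 → 4 → 1 → 2 → 3: 17 + 12 + 6 + 7 = 42
Best route has total 24.

24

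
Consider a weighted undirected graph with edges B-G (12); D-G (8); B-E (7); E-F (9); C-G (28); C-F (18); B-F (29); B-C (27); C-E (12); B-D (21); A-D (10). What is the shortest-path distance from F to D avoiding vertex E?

A few of the F→D routes:
F-B-D: 29 + 21 = 50
F-C-G-B-D: 18 + 28 + 12 + 21 = 79
F-C-B-G-D: 18 + 27 + 12 + 8 = 65
F-C-B-D: 18 + 27 + 21 = 66
F-C-G-D: 18 + 28 + 8 = 54
F-B-G-D: 29 + 12 + 8 = 49
Shortest: 49.

49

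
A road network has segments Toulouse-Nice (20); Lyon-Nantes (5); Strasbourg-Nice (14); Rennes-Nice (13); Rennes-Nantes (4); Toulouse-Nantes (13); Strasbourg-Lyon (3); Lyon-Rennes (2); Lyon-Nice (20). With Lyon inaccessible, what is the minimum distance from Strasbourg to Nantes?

Routes from Strasbourg to Nantes avoiding Lyon:
Strasbourg -> Nice -> Toulouse -> Nantes: 14 + 20 + 13 = 47
Strasbourg -> Nice -> Rennes -> Nantes: 14 + 13 + 4 = 31
Best route has total 31 mi.

31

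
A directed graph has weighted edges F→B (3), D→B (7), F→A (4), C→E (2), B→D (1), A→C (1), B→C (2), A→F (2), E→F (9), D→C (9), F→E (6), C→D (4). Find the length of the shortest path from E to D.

Paths from E to D:
E-F-B-D: 9 + 3 + 1 = 13
E-F-B-C-D: 9 + 3 + 2 + 4 = 18
E-F-A-C-D: 9 + 4 + 1 + 4 = 18
Best route has total 13.

13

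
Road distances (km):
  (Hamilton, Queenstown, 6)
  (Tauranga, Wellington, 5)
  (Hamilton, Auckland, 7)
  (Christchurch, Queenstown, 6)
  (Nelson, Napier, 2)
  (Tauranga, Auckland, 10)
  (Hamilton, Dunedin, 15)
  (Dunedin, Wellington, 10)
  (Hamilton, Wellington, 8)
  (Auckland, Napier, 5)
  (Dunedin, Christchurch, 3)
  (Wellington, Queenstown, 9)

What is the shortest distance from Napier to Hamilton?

Paths from Napier to Hamilton:
Napier - Auckland - Tauranga - Wellington - Hamilton: 5 + 10 + 5 + 8 = 28
Napier - Auckland - Hamilton: 5 + 7 = 12
Napier - Auckland - Tauranga - Wellington - Dunedin - Hamilton: 5 + 10 + 5 + 10 + 15 = 45
Napier - Auckland - Tauranga - Wellington - Dunedin - Christchurch - Queenstown - Hamilton: 5 + 10 + 5 + 10 + 3 + 6 + 6 = 45
Napier - Auckland - Tauranga - Wellington - Queenstown - Hamilton: 5 + 10 + 5 + 9 + 6 = 35
Napier - Auckland - Tauranga - Wellington - Queenstown - Christchurch - Dunedin - Hamilton: 5 + 10 + 5 + 9 + 6 + 3 + 15 = 53
The minimum is 12 km.

12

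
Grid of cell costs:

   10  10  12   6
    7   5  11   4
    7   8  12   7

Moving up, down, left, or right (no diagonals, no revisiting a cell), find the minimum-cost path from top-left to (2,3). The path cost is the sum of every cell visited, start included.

44

Best path: (0,0) -> (1,0) -> (1,1) -> (1,2) -> (1,3) -> (2,3)
Cost: 10 + 7 + 5 + 11 + 4 + 7 = 44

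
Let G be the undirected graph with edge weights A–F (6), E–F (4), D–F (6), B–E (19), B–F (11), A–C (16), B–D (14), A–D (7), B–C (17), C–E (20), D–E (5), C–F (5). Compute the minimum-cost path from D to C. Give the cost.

11

A few of the D→C routes:
D -> F -> C: 6 + 5 = 11
D -> E -> F -> C: 5 + 4 + 5 = 14
D -> A -> F -> C: 7 + 6 + 5 = 18
The minimum is 11.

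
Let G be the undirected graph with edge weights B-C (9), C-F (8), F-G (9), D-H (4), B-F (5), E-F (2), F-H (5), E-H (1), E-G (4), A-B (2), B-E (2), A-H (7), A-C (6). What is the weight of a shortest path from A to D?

9

A few of the A→D routes:
A - B - F - H - D: 2 + 5 + 5 + 4 = 16
A - B - F - E - H - D: 2 + 5 + 2 + 1 + 4 = 14
A - B - E - H - D: 2 + 2 + 1 + 4 = 9
A - B - E - F - H - D: 2 + 2 + 2 + 5 + 4 = 15
A - C - F - E - H - D: 6 + 8 + 2 + 1 + 4 = 21
A - H - D: 7 + 4 = 11
The minimum is 9.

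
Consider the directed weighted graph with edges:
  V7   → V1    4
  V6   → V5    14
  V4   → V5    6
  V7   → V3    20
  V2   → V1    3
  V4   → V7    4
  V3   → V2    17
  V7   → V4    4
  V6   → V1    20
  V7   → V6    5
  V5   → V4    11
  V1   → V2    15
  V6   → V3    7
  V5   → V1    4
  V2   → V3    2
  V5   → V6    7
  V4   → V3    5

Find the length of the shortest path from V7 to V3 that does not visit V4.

Routes from V7 to V3 avoiding V4:
V7 -> V6 -> V5 -> V1 -> V2 -> V3: 5 + 14 + 4 + 15 + 2 = 40
V7 -> V3: 20
V7 -> V6 -> V1 -> V2 -> V3: 5 + 20 + 15 + 2 = 42
V7 -> V6 -> V3: 5 + 7 = 12
V7 -> V1 -> V2 -> V3: 4 + 15 + 2 = 21
The minimum is 12.

12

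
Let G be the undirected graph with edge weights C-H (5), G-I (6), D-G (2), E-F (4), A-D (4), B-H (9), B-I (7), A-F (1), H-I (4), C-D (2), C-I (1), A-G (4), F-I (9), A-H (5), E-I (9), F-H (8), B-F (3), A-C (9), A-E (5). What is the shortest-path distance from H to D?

Comparing a few candidate routes:
H-I-C-D: 4 + 1 + 2 = 7
H-A-D: 5 + 4 = 9
H-I-G-D: 4 + 6 + 2 = 12
H-A-G-D: 5 + 4 + 2 = 11
H-C-D: 5 + 2 = 7
Best route has total 7.

7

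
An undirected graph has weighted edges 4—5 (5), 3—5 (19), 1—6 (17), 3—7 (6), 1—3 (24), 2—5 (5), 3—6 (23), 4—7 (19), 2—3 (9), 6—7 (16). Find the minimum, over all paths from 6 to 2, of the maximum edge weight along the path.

16

A few of the 6→2 routes:
6-7-4-5-2: max(16, 19, 5, 5) = 19
6-7-3-2: max(16, 6, 9) = 16
6-7-4-5-3-2: max(16, 19, 5, 19, 9) = 19
6-7-3-5-2: max(16, 6, 19, 5) = 19
Best route has worst link 16.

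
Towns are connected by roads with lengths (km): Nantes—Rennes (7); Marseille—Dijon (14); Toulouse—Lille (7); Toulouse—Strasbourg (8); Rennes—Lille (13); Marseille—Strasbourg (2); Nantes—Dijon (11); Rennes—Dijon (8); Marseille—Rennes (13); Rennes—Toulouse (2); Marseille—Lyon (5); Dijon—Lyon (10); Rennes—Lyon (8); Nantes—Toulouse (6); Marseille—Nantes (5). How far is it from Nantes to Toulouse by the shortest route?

Some routes from Nantes to Toulouse:
Nantes -> Marseille -> Strasbourg -> Toulouse: 5 + 2 + 8 = 15
Nantes -> Toulouse: 6
Nantes -> Rennes -> Toulouse: 7 + 2 = 9
Best route has total 6 km.

6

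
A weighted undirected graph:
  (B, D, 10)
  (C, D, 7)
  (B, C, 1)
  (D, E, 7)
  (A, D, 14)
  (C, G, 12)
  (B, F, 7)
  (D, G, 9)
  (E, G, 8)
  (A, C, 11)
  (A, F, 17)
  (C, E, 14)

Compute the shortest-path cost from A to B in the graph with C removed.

24

Paths from A to B avoiding C:
A → D → B: 14 + 10 = 24
A → F → B: 17 + 7 = 24
Shortest: 24.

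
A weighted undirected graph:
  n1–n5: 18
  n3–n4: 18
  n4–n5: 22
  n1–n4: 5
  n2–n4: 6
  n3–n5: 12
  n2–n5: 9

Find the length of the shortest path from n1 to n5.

Some routes from n1 to n5:
n1→n4→n5: 5 + 22 = 27
n1→n5: 18
n1→n4→n2→n5: 5 + 6 + 9 = 20
Best route has total 18.

18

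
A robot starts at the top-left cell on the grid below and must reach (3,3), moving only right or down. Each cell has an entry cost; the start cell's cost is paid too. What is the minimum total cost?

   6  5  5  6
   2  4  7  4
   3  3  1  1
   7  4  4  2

Path [0,0] [1,0] [2,0] [2,1] [2,2] [2,3] [3,3]: 6 + 2 + 3 + 3 + 1 + 1 + 2 = 18.

18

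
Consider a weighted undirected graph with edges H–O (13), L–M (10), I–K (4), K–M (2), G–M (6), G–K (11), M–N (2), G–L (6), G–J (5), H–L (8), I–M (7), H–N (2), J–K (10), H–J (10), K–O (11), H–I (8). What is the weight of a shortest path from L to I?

16

Checking several routes:
L→H→I: 8 + 8 = 16
L→M→I: 10 + 7 = 17
L→H→N→M→K→I: 8 + 2 + 2 + 2 + 4 = 18
L→G→M→K→I: 6 + 6 + 2 + 4 = 18
L→M→K→I: 10 + 2 + 4 = 16
Shortest: 16.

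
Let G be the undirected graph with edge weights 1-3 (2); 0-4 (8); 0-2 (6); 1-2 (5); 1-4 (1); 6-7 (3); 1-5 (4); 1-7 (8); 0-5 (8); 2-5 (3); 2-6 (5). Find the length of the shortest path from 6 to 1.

A few of the 6→1 routes:
6→2→5→1: 5 + 3 + 4 = 12
6→7→1: 3 + 8 = 11
6→2→1: 5 + 5 = 10
Shortest: 10.

10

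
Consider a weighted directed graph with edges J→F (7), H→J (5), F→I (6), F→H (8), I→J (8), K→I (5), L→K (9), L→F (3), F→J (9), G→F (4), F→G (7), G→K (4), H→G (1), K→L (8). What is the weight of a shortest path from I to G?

22

Candidate routes:
I -> J -> F -> H -> G: 8 + 7 + 8 + 1 = 24
I -> J -> F -> G: 8 + 7 + 7 = 22
Best route has total 22.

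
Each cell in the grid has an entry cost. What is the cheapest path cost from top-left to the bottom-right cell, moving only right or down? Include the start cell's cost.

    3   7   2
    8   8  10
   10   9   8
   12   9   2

32

Best path: (0,0) → (0,1) → (0,2) → (1,2) → (2,2) → (3,2)
Cost: 3 + 7 + 2 + 10 + 8 + 2 = 32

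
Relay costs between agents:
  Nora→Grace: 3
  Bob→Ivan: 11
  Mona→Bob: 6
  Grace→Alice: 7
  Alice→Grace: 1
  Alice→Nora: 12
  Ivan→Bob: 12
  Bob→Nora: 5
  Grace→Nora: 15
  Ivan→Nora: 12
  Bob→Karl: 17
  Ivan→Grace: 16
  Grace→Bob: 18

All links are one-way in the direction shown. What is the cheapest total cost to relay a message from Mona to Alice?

21

Routes from Mona to Alice:
Mona→Bob→Nora→Grace→Alice: 6 + 5 + 3 + 7 = 21
Mona→Bob→Ivan→Grace→Alice: 6 + 11 + 16 + 7 = 40
Mona→Bob→Ivan→Nora→Grace→Alice: 6 + 11 + 12 + 3 + 7 = 39
The minimum is 21.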